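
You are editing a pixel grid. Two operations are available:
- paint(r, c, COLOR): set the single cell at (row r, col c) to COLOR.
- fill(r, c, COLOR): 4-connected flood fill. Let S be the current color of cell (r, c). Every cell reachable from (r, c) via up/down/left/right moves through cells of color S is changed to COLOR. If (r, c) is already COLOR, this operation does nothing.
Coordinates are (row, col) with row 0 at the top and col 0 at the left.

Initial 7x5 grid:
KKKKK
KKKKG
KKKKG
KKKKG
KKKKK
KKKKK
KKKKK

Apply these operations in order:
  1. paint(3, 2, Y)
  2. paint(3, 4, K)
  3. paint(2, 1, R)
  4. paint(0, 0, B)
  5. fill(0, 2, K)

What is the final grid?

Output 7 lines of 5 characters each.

Answer: BKKKK
KKKKG
KRKKG
KKYKK
KKKKK
KKKKK
KKKKK

Derivation:
After op 1 paint(3,2,Y):
KKKKK
KKKKG
KKKKG
KKYKG
KKKKK
KKKKK
KKKKK
After op 2 paint(3,4,K):
KKKKK
KKKKG
KKKKG
KKYKK
KKKKK
KKKKK
KKKKK
After op 3 paint(2,1,R):
KKKKK
KKKKG
KRKKG
KKYKK
KKKKK
KKKKK
KKKKK
After op 4 paint(0,0,B):
BKKKK
KKKKG
KRKKG
KKYKK
KKKKK
KKKKK
KKKKK
After op 5 fill(0,2,K) [0 cells changed]:
BKKKK
KKKKG
KRKKG
KKYKK
KKKKK
KKKKK
KKKKK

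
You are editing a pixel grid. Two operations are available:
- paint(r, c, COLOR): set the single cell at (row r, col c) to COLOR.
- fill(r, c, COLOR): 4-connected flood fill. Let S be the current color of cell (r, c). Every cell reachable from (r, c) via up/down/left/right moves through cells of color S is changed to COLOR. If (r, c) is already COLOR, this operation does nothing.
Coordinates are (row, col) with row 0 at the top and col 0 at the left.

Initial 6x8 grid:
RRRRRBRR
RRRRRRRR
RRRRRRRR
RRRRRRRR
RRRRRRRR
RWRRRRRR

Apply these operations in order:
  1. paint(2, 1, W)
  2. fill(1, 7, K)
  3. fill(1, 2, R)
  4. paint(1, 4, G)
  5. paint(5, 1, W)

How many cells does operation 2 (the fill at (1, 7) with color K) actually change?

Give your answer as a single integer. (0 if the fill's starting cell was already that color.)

After op 1 paint(2,1,W):
RRRRRBRR
RRRRRRRR
RWRRRRRR
RRRRRRRR
RRRRRRRR
RWRRRRRR
After op 2 fill(1,7,K) [45 cells changed]:
KKKKKBKK
KKKKKKKK
KWKKKKKK
KKKKKKKK
KKKKKKKK
KWKKKKKK

Answer: 45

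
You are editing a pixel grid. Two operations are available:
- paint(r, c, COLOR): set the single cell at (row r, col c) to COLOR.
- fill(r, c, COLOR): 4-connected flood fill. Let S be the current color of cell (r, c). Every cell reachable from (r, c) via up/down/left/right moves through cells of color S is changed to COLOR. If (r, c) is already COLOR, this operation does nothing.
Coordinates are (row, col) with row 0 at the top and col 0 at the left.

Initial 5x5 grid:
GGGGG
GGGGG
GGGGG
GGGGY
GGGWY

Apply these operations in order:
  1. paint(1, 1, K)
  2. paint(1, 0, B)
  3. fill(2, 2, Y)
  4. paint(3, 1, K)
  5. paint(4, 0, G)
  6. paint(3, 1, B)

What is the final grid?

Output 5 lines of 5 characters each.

Answer: YYYYY
BKYYY
YYYYY
YBYYY
GYYWY

Derivation:
After op 1 paint(1,1,K):
GGGGG
GKGGG
GGGGG
GGGGY
GGGWY
After op 2 paint(1,0,B):
GGGGG
BKGGG
GGGGG
GGGGY
GGGWY
After op 3 fill(2,2,Y) [20 cells changed]:
YYYYY
BKYYY
YYYYY
YYYYY
YYYWY
After op 4 paint(3,1,K):
YYYYY
BKYYY
YYYYY
YKYYY
YYYWY
After op 5 paint(4,0,G):
YYYYY
BKYYY
YYYYY
YKYYY
GYYWY
After op 6 paint(3,1,B):
YYYYY
BKYYY
YYYYY
YBYYY
GYYWY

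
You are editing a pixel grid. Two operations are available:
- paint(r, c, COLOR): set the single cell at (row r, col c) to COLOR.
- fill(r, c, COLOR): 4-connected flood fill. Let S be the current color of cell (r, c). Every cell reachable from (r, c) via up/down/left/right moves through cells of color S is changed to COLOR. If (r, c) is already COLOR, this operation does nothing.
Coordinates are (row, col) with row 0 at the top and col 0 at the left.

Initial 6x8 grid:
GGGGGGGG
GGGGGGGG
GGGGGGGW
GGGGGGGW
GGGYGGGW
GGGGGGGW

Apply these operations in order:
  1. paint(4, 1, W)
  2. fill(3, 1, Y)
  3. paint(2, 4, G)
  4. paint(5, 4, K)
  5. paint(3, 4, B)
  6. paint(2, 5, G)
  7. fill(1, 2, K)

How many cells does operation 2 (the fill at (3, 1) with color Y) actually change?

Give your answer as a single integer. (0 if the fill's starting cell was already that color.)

Answer: 42

Derivation:
After op 1 paint(4,1,W):
GGGGGGGG
GGGGGGGG
GGGGGGGW
GGGGGGGW
GWGYGGGW
GGGGGGGW
After op 2 fill(3,1,Y) [42 cells changed]:
YYYYYYYY
YYYYYYYY
YYYYYYYW
YYYYYYYW
YWYYYYYW
YYYYYYYW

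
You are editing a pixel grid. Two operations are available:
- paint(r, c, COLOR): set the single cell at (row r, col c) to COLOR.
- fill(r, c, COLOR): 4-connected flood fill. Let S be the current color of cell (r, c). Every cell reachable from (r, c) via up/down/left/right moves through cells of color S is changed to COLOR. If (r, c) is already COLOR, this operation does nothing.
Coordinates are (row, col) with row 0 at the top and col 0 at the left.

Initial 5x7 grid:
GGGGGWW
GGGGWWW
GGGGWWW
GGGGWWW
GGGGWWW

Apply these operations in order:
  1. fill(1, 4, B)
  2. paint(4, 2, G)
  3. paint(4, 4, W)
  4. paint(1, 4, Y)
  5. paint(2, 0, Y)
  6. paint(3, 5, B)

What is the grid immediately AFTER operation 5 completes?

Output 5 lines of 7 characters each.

Answer: GGGGGBB
GGGGYBB
YGGGBBB
GGGGBBB
GGGGWBB

Derivation:
After op 1 fill(1,4,B) [14 cells changed]:
GGGGGBB
GGGGBBB
GGGGBBB
GGGGBBB
GGGGBBB
After op 2 paint(4,2,G):
GGGGGBB
GGGGBBB
GGGGBBB
GGGGBBB
GGGGBBB
After op 3 paint(4,4,W):
GGGGGBB
GGGGBBB
GGGGBBB
GGGGBBB
GGGGWBB
After op 4 paint(1,4,Y):
GGGGGBB
GGGGYBB
GGGGBBB
GGGGBBB
GGGGWBB
After op 5 paint(2,0,Y):
GGGGGBB
GGGGYBB
YGGGBBB
GGGGBBB
GGGGWBB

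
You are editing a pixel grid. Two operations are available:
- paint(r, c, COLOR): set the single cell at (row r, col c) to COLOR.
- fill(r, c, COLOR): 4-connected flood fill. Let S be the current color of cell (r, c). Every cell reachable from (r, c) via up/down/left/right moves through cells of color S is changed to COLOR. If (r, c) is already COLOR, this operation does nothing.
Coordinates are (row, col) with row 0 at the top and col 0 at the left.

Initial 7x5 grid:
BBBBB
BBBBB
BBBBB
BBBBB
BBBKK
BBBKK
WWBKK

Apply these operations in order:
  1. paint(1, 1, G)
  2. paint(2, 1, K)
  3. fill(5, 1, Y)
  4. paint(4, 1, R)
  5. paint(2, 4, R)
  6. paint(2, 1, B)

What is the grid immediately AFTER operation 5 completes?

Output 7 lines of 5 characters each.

Answer: YYYYY
YGYYY
YKYYR
YYYYY
YRYKK
YYYKK
WWYKK

Derivation:
After op 1 paint(1,1,G):
BBBBB
BGBBB
BBBBB
BBBBB
BBBKK
BBBKK
WWBKK
After op 2 paint(2,1,K):
BBBBB
BGBBB
BKBBB
BBBBB
BBBKK
BBBKK
WWBKK
After op 3 fill(5,1,Y) [25 cells changed]:
YYYYY
YGYYY
YKYYY
YYYYY
YYYKK
YYYKK
WWYKK
After op 4 paint(4,1,R):
YYYYY
YGYYY
YKYYY
YYYYY
YRYKK
YYYKK
WWYKK
After op 5 paint(2,4,R):
YYYYY
YGYYY
YKYYR
YYYYY
YRYKK
YYYKK
WWYKK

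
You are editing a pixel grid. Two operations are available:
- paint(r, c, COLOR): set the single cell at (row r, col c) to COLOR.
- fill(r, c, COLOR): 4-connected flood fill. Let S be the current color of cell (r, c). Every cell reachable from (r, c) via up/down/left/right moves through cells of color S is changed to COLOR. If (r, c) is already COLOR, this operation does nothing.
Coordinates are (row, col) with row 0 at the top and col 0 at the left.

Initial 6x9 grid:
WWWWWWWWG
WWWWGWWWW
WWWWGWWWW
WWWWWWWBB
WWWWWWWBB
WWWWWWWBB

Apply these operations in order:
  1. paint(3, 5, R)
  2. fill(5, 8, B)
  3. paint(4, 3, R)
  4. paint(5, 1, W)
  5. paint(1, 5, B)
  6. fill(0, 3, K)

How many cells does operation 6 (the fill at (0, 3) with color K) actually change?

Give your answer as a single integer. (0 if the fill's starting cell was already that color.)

After op 1 paint(3,5,R):
WWWWWWWWG
WWWWGWWWW
WWWWGWWWW
WWWWWRWBB
WWWWWWWBB
WWWWWWWBB
After op 2 fill(5,8,B) [0 cells changed]:
WWWWWWWWG
WWWWGWWWW
WWWWGWWWW
WWWWWRWBB
WWWWWWWBB
WWWWWWWBB
After op 3 paint(4,3,R):
WWWWWWWWG
WWWWGWWWW
WWWWGWWWW
WWWWWRWBB
WWWRWWWBB
WWWWWWWBB
After op 4 paint(5,1,W):
WWWWWWWWG
WWWWGWWWW
WWWWGWWWW
WWWWWRWBB
WWWRWWWBB
WWWWWWWBB
After op 5 paint(1,5,B):
WWWWWWWWG
WWWWGBWWW
WWWWGWWWW
WWWWWRWBB
WWWRWWWBB
WWWWWWWBB
After op 6 fill(0,3,K) [42 cells changed]:
KKKKKKKKG
KKKKGBKKK
KKKKGKKKK
KKKKKRKBB
KKKRKKKBB
KKKKKKKBB

Answer: 42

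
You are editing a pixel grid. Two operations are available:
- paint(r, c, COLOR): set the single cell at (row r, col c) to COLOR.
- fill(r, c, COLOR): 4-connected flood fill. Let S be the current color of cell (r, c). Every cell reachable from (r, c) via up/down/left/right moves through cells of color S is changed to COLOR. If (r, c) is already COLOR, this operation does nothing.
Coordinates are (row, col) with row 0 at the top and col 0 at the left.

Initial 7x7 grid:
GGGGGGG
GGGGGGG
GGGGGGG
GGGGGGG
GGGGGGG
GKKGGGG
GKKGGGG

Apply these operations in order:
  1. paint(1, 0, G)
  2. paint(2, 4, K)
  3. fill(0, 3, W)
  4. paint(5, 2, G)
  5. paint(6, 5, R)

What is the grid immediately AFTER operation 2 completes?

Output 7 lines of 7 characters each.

After op 1 paint(1,0,G):
GGGGGGG
GGGGGGG
GGGGGGG
GGGGGGG
GGGGGGG
GKKGGGG
GKKGGGG
After op 2 paint(2,4,K):
GGGGGGG
GGGGGGG
GGGGKGG
GGGGGGG
GGGGGGG
GKKGGGG
GKKGGGG

Answer: GGGGGGG
GGGGGGG
GGGGKGG
GGGGGGG
GGGGGGG
GKKGGGG
GKKGGGG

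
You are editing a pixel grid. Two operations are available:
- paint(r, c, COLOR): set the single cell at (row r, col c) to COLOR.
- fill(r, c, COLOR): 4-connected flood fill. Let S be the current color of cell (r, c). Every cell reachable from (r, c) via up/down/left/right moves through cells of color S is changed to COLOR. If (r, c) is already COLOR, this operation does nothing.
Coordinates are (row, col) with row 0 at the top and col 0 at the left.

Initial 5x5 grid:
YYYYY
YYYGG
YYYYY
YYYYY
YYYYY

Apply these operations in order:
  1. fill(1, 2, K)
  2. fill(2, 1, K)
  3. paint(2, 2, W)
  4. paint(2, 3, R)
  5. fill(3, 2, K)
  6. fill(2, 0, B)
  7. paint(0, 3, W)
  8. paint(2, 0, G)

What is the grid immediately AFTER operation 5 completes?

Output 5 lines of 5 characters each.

Answer: KKKKK
KKKGG
KKWRK
KKKKK
KKKKK

Derivation:
After op 1 fill(1,2,K) [23 cells changed]:
KKKKK
KKKGG
KKKKK
KKKKK
KKKKK
After op 2 fill(2,1,K) [0 cells changed]:
KKKKK
KKKGG
KKKKK
KKKKK
KKKKK
After op 3 paint(2,2,W):
KKKKK
KKKGG
KKWKK
KKKKK
KKKKK
After op 4 paint(2,3,R):
KKKKK
KKKGG
KKWRK
KKKKK
KKKKK
After op 5 fill(3,2,K) [0 cells changed]:
KKKKK
KKKGG
KKWRK
KKKKK
KKKKK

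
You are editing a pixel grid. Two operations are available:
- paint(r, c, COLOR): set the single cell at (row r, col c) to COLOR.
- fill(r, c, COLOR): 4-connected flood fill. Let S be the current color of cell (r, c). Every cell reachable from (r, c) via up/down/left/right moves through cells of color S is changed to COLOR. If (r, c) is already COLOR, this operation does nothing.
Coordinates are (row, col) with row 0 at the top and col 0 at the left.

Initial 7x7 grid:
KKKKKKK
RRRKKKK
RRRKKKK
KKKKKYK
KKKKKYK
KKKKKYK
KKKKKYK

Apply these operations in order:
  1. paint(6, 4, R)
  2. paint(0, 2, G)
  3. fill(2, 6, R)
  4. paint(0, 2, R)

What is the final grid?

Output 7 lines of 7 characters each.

Answer: KKRRRRR
RRRRRRR
RRRRRRR
RRRRRYR
RRRRRYR
RRRRRYR
RRRRRYR

Derivation:
After op 1 paint(6,4,R):
KKKKKKK
RRRKKKK
RRRKKKK
KKKKKYK
KKKKKYK
KKKKKYK
KKKKRYK
After op 2 paint(0,2,G):
KKGKKKK
RRRKKKK
RRRKKKK
KKKKKYK
KKKKKYK
KKKKKYK
KKKKRYK
After op 3 fill(2,6,R) [35 cells changed]:
KKGRRRR
RRRRRRR
RRRRRRR
RRRRRYR
RRRRRYR
RRRRRYR
RRRRRYR
After op 4 paint(0,2,R):
KKRRRRR
RRRRRRR
RRRRRRR
RRRRRYR
RRRRRYR
RRRRRYR
RRRRRYR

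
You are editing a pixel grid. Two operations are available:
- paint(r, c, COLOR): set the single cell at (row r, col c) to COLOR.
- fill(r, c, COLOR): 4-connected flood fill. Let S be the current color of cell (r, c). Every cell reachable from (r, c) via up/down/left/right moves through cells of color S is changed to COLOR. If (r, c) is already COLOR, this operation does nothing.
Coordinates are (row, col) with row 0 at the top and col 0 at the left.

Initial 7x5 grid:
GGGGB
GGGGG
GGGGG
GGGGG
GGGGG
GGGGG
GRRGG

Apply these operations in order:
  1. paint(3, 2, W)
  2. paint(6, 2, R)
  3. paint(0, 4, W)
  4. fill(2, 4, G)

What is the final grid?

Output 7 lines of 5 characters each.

Answer: GGGGW
GGGGG
GGGGG
GGWGG
GGGGG
GGGGG
GRRGG

Derivation:
After op 1 paint(3,2,W):
GGGGB
GGGGG
GGGGG
GGWGG
GGGGG
GGGGG
GRRGG
After op 2 paint(6,2,R):
GGGGB
GGGGG
GGGGG
GGWGG
GGGGG
GGGGG
GRRGG
After op 3 paint(0,4,W):
GGGGW
GGGGG
GGGGG
GGWGG
GGGGG
GGGGG
GRRGG
After op 4 fill(2,4,G) [0 cells changed]:
GGGGW
GGGGG
GGGGG
GGWGG
GGGGG
GGGGG
GRRGG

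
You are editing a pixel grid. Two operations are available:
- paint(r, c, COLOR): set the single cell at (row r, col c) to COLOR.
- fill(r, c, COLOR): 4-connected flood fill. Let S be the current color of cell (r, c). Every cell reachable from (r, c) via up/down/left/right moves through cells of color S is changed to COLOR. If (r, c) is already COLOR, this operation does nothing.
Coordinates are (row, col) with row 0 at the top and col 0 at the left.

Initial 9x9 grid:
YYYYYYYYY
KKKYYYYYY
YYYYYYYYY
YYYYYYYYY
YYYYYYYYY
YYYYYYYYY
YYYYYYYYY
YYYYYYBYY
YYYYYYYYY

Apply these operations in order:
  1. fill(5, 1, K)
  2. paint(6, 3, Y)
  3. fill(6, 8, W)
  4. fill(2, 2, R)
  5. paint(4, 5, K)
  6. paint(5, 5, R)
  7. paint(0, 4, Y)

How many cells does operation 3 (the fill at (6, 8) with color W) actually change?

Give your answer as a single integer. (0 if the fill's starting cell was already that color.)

After op 1 fill(5,1,K) [77 cells changed]:
KKKKKKKKK
KKKKKKKKK
KKKKKKKKK
KKKKKKKKK
KKKKKKKKK
KKKKKKKKK
KKKKKKKKK
KKKKKKBKK
KKKKKKKKK
After op 2 paint(6,3,Y):
KKKKKKKKK
KKKKKKKKK
KKKKKKKKK
KKKKKKKKK
KKKKKKKKK
KKKKKKKKK
KKKYKKKKK
KKKKKKBKK
KKKKKKKKK
After op 3 fill(6,8,W) [79 cells changed]:
WWWWWWWWW
WWWWWWWWW
WWWWWWWWW
WWWWWWWWW
WWWWWWWWW
WWWWWWWWW
WWWYWWWWW
WWWWWWBWW
WWWWWWWWW

Answer: 79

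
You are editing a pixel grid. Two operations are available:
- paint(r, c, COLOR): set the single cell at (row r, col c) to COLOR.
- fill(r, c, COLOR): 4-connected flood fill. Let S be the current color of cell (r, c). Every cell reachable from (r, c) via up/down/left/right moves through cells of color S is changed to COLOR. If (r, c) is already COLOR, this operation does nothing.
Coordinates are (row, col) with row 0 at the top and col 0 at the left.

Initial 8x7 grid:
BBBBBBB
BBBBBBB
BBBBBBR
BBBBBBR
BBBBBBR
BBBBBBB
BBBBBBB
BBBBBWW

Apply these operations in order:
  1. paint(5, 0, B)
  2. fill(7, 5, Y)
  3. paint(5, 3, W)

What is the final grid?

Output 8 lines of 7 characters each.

After op 1 paint(5,0,B):
BBBBBBB
BBBBBBB
BBBBBBR
BBBBBBR
BBBBBBR
BBBBBBB
BBBBBBB
BBBBBWW
After op 2 fill(7,5,Y) [2 cells changed]:
BBBBBBB
BBBBBBB
BBBBBBR
BBBBBBR
BBBBBBR
BBBBBBB
BBBBBBB
BBBBBYY
After op 3 paint(5,3,W):
BBBBBBB
BBBBBBB
BBBBBBR
BBBBBBR
BBBBBBR
BBBWBBB
BBBBBBB
BBBBBYY

Answer: BBBBBBB
BBBBBBB
BBBBBBR
BBBBBBR
BBBBBBR
BBBWBBB
BBBBBBB
BBBBBYY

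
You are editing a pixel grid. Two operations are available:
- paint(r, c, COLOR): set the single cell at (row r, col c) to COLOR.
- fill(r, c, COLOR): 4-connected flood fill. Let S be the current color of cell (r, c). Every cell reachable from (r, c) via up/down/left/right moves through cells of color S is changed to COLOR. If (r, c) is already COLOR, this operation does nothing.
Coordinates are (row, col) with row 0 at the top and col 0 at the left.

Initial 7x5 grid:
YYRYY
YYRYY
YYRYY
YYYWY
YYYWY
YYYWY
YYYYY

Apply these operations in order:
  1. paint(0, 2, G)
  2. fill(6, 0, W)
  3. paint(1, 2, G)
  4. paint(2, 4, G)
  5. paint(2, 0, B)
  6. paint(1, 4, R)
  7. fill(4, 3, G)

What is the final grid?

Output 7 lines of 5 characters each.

After op 1 paint(0,2,G):
YYGYY
YYRYY
YYRYY
YYYWY
YYYWY
YYYWY
YYYYY
After op 2 fill(6,0,W) [29 cells changed]:
WWGWW
WWRWW
WWRWW
WWWWW
WWWWW
WWWWW
WWWWW
After op 3 paint(1,2,G):
WWGWW
WWGWW
WWRWW
WWWWW
WWWWW
WWWWW
WWWWW
After op 4 paint(2,4,G):
WWGWW
WWGWW
WWRWG
WWWWW
WWWWW
WWWWW
WWWWW
After op 5 paint(2,0,B):
WWGWW
WWGWW
BWRWG
WWWWW
WWWWW
WWWWW
WWWWW
After op 6 paint(1,4,R):
WWGWW
WWGWR
BWRWG
WWWWW
WWWWW
WWWWW
WWWWW
After op 7 fill(4,3,G) [29 cells changed]:
GGGGG
GGGGR
BGRGG
GGGGG
GGGGG
GGGGG
GGGGG

Answer: GGGGG
GGGGR
BGRGG
GGGGG
GGGGG
GGGGG
GGGGG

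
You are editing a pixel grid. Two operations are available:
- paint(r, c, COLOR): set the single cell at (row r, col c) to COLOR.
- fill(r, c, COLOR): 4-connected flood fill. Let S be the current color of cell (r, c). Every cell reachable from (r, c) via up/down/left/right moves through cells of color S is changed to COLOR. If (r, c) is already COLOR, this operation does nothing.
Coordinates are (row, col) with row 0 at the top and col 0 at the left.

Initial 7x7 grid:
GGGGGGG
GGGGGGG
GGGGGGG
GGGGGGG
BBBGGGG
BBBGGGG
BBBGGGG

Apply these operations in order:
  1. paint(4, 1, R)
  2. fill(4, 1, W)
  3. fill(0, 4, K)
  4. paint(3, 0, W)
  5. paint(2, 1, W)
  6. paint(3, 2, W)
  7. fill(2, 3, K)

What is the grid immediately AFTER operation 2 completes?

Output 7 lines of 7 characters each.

After op 1 paint(4,1,R):
GGGGGGG
GGGGGGG
GGGGGGG
GGGGGGG
BRBGGGG
BBBGGGG
BBBGGGG
After op 2 fill(4,1,W) [1 cells changed]:
GGGGGGG
GGGGGGG
GGGGGGG
GGGGGGG
BWBGGGG
BBBGGGG
BBBGGGG

Answer: GGGGGGG
GGGGGGG
GGGGGGG
GGGGGGG
BWBGGGG
BBBGGGG
BBBGGGG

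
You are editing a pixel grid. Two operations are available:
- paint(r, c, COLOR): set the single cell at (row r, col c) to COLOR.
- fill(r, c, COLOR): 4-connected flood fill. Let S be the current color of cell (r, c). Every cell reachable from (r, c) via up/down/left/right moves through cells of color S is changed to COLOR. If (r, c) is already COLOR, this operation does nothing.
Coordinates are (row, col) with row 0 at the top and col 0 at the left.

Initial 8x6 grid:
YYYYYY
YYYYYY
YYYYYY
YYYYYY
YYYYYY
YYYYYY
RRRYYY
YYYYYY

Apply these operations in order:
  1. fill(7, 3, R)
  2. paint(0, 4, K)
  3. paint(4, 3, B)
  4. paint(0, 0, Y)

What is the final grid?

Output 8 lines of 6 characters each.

After op 1 fill(7,3,R) [45 cells changed]:
RRRRRR
RRRRRR
RRRRRR
RRRRRR
RRRRRR
RRRRRR
RRRRRR
RRRRRR
After op 2 paint(0,4,K):
RRRRKR
RRRRRR
RRRRRR
RRRRRR
RRRRRR
RRRRRR
RRRRRR
RRRRRR
After op 3 paint(4,3,B):
RRRRKR
RRRRRR
RRRRRR
RRRRRR
RRRBRR
RRRRRR
RRRRRR
RRRRRR
After op 4 paint(0,0,Y):
YRRRKR
RRRRRR
RRRRRR
RRRRRR
RRRBRR
RRRRRR
RRRRRR
RRRRRR

Answer: YRRRKR
RRRRRR
RRRRRR
RRRRRR
RRRBRR
RRRRRR
RRRRRR
RRRRRR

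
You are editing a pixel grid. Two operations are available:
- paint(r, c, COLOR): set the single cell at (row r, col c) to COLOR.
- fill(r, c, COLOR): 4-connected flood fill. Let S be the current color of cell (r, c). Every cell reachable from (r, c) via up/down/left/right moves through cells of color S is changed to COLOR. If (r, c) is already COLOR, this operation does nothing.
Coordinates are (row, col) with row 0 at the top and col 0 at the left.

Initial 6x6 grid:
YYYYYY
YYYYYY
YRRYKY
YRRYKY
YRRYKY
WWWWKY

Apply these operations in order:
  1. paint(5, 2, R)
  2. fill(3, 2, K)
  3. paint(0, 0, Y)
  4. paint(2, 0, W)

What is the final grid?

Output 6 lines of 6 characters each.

After op 1 paint(5,2,R):
YYYYYY
YYYYYY
YRRYKY
YRRYKY
YRRYKY
WWRWKY
After op 2 fill(3,2,K) [7 cells changed]:
YYYYYY
YYYYYY
YKKYKY
YKKYKY
YKKYKY
WWKWKY
After op 3 paint(0,0,Y):
YYYYYY
YYYYYY
YKKYKY
YKKYKY
YKKYKY
WWKWKY
After op 4 paint(2,0,W):
YYYYYY
YYYYYY
WKKYKY
YKKYKY
YKKYKY
WWKWKY

Answer: YYYYYY
YYYYYY
WKKYKY
YKKYKY
YKKYKY
WWKWKY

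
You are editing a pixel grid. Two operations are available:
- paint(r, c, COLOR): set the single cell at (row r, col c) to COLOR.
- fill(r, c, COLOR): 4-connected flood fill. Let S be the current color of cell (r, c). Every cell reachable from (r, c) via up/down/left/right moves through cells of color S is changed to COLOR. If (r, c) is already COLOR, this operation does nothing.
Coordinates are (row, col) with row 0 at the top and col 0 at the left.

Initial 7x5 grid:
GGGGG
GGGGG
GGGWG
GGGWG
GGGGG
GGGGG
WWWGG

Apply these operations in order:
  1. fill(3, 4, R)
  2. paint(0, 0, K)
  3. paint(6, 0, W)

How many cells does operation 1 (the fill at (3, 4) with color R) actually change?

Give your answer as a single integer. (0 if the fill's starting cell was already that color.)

After op 1 fill(3,4,R) [30 cells changed]:
RRRRR
RRRRR
RRRWR
RRRWR
RRRRR
RRRRR
WWWRR

Answer: 30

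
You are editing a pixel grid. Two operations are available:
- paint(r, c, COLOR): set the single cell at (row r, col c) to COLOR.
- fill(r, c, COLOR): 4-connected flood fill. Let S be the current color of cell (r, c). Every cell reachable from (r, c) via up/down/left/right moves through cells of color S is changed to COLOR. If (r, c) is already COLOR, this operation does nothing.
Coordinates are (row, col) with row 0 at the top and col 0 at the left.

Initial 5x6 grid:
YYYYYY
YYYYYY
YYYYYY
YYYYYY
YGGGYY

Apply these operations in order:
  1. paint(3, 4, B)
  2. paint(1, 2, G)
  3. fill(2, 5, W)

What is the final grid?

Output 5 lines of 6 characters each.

Answer: WWWWWW
WWGWWW
WWWWWW
WWWWBW
WGGGWW

Derivation:
After op 1 paint(3,4,B):
YYYYYY
YYYYYY
YYYYYY
YYYYBY
YGGGYY
After op 2 paint(1,2,G):
YYYYYY
YYGYYY
YYYYYY
YYYYBY
YGGGYY
After op 3 fill(2,5,W) [25 cells changed]:
WWWWWW
WWGWWW
WWWWWW
WWWWBW
WGGGWW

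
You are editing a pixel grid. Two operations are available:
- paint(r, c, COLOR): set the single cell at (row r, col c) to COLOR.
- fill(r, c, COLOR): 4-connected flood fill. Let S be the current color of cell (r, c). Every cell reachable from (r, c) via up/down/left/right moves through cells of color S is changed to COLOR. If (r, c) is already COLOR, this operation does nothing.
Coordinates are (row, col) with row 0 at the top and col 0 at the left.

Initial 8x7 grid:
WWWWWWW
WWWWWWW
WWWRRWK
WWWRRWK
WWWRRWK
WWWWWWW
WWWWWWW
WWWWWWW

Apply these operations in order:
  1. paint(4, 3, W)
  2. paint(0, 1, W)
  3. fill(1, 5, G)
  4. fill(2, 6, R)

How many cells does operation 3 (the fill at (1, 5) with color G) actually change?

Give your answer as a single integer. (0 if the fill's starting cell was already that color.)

Answer: 48

Derivation:
After op 1 paint(4,3,W):
WWWWWWW
WWWWWWW
WWWRRWK
WWWRRWK
WWWWRWK
WWWWWWW
WWWWWWW
WWWWWWW
After op 2 paint(0,1,W):
WWWWWWW
WWWWWWW
WWWRRWK
WWWRRWK
WWWWRWK
WWWWWWW
WWWWWWW
WWWWWWW
After op 3 fill(1,5,G) [48 cells changed]:
GGGGGGG
GGGGGGG
GGGRRGK
GGGRRGK
GGGGRGK
GGGGGGG
GGGGGGG
GGGGGGG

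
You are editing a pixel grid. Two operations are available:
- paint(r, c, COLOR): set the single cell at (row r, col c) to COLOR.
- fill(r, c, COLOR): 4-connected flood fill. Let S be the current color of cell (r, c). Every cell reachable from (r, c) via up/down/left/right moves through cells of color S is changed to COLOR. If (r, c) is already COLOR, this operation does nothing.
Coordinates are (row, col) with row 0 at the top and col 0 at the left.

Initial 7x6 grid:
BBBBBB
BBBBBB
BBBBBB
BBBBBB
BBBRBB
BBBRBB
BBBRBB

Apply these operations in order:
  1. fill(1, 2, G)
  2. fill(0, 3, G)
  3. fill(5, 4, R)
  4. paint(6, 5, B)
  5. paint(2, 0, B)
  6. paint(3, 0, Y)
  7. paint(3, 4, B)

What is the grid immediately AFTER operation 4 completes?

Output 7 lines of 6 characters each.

After op 1 fill(1,2,G) [39 cells changed]:
GGGGGG
GGGGGG
GGGGGG
GGGGGG
GGGRGG
GGGRGG
GGGRGG
After op 2 fill(0,3,G) [0 cells changed]:
GGGGGG
GGGGGG
GGGGGG
GGGGGG
GGGRGG
GGGRGG
GGGRGG
After op 3 fill(5,4,R) [39 cells changed]:
RRRRRR
RRRRRR
RRRRRR
RRRRRR
RRRRRR
RRRRRR
RRRRRR
After op 4 paint(6,5,B):
RRRRRR
RRRRRR
RRRRRR
RRRRRR
RRRRRR
RRRRRR
RRRRRB

Answer: RRRRRR
RRRRRR
RRRRRR
RRRRRR
RRRRRR
RRRRRR
RRRRRB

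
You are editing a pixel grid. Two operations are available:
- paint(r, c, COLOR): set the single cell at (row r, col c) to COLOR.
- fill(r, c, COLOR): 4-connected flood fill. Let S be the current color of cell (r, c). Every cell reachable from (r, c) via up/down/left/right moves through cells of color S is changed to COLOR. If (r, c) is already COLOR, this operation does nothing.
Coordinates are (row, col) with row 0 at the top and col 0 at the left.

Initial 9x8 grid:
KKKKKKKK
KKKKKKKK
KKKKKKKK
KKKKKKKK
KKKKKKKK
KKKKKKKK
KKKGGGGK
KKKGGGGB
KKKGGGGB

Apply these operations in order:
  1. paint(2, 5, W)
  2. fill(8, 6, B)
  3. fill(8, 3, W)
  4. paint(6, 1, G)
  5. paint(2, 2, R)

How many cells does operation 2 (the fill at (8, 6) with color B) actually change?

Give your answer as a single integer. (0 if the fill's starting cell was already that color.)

After op 1 paint(2,5,W):
KKKKKKKK
KKKKKKKK
KKKKKWKK
KKKKKKKK
KKKKKKKK
KKKKKKKK
KKKGGGGK
KKKGGGGB
KKKGGGGB
After op 2 fill(8,6,B) [12 cells changed]:
KKKKKKKK
KKKKKKKK
KKKKKWKK
KKKKKKKK
KKKKKKKK
KKKKKKKK
KKKBBBBK
KKKBBBBB
KKKBBBBB

Answer: 12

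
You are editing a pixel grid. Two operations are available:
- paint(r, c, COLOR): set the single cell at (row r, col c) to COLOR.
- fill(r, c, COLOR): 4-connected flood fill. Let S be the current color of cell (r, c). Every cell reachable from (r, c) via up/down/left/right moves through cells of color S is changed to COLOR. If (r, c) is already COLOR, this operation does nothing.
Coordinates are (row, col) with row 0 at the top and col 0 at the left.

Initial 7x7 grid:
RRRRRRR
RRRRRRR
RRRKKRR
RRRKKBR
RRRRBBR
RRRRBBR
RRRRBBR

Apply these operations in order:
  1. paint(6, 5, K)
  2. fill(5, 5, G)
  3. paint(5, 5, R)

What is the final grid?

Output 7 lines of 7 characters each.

Answer: RRRRRRR
RRRRRRR
RRRKKRR
RRRKKGR
RRRRGGR
RRRRGRR
RRRRGKR

Derivation:
After op 1 paint(6,5,K):
RRRRRRR
RRRRRRR
RRRKKRR
RRRKKBR
RRRRBBR
RRRRBBR
RRRRBKR
After op 2 fill(5,5,G) [6 cells changed]:
RRRRRRR
RRRRRRR
RRRKKRR
RRRKKGR
RRRRGGR
RRRRGGR
RRRRGKR
After op 3 paint(5,5,R):
RRRRRRR
RRRRRRR
RRRKKRR
RRRKKGR
RRRRGGR
RRRRGRR
RRRRGKR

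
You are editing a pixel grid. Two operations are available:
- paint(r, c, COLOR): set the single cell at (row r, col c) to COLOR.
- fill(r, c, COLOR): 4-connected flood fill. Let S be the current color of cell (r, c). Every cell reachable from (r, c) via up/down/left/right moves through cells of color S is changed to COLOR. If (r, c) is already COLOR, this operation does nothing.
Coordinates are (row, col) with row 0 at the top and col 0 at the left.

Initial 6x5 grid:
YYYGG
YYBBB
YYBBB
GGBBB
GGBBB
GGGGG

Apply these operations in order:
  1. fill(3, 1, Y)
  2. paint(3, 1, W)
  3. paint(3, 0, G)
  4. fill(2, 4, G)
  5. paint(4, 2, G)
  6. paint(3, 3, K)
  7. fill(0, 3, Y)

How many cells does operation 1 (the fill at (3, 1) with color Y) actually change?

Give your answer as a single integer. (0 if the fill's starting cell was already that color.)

Answer: 9

Derivation:
After op 1 fill(3,1,Y) [9 cells changed]:
YYYGG
YYBBB
YYBBB
YYBBB
YYBBB
YYYYY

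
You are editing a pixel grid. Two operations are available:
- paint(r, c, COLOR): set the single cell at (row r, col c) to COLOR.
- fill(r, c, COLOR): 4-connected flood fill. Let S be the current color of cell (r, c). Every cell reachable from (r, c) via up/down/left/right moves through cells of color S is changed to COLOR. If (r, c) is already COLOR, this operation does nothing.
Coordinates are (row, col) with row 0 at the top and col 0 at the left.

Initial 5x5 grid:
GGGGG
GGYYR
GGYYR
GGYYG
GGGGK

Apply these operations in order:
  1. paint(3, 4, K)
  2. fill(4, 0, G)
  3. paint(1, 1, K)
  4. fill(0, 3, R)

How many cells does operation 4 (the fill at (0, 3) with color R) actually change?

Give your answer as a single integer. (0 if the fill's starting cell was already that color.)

After op 1 paint(3,4,K):
GGGGG
GGYYR
GGYYR
GGYYK
GGGGK
After op 2 fill(4,0,G) [0 cells changed]:
GGGGG
GGYYR
GGYYR
GGYYK
GGGGK
After op 3 paint(1,1,K):
GGGGG
GKYYR
GGYYR
GGYYK
GGGGK
After op 4 fill(0,3,R) [14 cells changed]:
RRRRR
RKYYR
RRYYR
RRYYK
RRRRK

Answer: 14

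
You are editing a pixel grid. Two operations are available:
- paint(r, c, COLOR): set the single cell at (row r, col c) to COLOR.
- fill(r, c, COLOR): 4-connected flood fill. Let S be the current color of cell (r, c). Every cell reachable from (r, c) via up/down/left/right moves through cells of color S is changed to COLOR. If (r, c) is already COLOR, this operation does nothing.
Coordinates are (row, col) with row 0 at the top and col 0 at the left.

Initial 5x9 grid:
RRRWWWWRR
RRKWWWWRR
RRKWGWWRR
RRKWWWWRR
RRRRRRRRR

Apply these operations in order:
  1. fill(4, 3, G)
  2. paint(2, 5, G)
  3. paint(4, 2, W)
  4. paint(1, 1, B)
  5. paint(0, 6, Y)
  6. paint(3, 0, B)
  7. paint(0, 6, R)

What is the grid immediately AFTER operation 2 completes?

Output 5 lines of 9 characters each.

After op 1 fill(4,3,G) [26 cells changed]:
GGGWWWWGG
GGKWWWWGG
GGKWGWWGG
GGKWWWWGG
GGGGGGGGG
After op 2 paint(2,5,G):
GGGWWWWGG
GGKWWWWGG
GGKWGGWGG
GGKWWWWGG
GGGGGGGGG

Answer: GGGWWWWGG
GGKWWWWGG
GGKWGGWGG
GGKWWWWGG
GGGGGGGGG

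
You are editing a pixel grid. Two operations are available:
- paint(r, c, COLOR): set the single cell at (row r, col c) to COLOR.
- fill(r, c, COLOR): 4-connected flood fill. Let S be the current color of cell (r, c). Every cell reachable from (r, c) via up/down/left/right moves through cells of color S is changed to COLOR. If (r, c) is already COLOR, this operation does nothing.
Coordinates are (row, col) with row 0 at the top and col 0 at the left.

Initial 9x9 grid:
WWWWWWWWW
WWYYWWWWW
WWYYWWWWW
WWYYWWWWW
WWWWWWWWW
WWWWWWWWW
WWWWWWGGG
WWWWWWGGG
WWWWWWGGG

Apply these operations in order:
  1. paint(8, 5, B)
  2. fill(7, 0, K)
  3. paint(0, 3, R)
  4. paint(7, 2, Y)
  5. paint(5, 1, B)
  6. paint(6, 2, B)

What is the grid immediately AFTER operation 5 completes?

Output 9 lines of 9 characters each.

After op 1 paint(8,5,B):
WWWWWWWWW
WWYYWWWWW
WWYYWWWWW
WWYYWWWWW
WWWWWWWWW
WWWWWWWWW
WWWWWWGGG
WWWWWWGGG
WWWWWBGGG
After op 2 fill(7,0,K) [65 cells changed]:
KKKKKKKKK
KKYYKKKKK
KKYYKKKKK
KKYYKKKKK
KKKKKKKKK
KKKKKKKKK
KKKKKKGGG
KKKKKKGGG
KKKKKBGGG
After op 3 paint(0,3,R):
KKKRKKKKK
KKYYKKKKK
KKYYKKKKK
KKYYKKKKK
KKKKKKKKK
KKKKKKKKK
KKKKKKGGG
KKKKKKGGG
KKKKKBGGG
After op 4 paint(7,2,Y):
KKKRKKKKK
KKYYKKKKK
KKYYKKKKK
KKYYKKKKK
KKKKKKKKK
KKKKKKKKK
KKKKKKGGG
KKYKKKGGG
KKKKKBGGG
After op 5 paint(5,1,B):
KKKRKKKKK
KKYYKKKKK
KKYYKKKKK
KKYYKKKKK
KKKKKKKKK
KBKKKKKKK
KKKKKKGGG
KKYKKKGGG
KKKKKBGGG

Answer: KKKRKKKKK
KKYYKKKKK
KKYYKKKKK
KKYYKKKKK
KKKKKKKKK
KBKKKKKKK
KKKKKKGGG
KKYKKKGGG
KKKKKBGGG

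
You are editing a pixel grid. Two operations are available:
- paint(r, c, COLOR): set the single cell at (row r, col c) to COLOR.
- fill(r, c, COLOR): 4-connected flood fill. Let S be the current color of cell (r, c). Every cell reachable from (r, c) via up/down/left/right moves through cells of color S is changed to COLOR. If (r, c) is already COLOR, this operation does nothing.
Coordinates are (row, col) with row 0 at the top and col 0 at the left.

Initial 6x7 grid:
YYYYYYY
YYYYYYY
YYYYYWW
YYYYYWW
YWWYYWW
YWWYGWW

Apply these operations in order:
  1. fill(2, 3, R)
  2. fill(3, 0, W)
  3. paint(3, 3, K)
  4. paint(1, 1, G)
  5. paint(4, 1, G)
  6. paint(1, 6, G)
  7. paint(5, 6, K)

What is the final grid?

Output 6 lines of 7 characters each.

Answer: WWWWWWW
WGWWWWG
WWWWWWW
WWWKWWW
WGWWWWW
WWWWGWK

Derivation:
After op 1 fill(2,3,R) [29 cells changed]:
RRRRRRR
RRRRRRR
RRRRRWW
RRRRRWW
RWWRRWW
RWWRGWW
After op 2 fill(3,0,W) [29 cells changed]:
WWWWWWW
WWWWWWW
WWWWWWW
WWWWWWW
WWWWWWW
WWWWGWW
After op 3 paint(3,3,K):
WWWWWWW
WWWWWWW
WWWWWWW
WWWKWWW
WWWWWWW
WWWWGWW
After op 4 paint(1,1,G):
WWWWWWW
WGWWWWW
WWWWWWW
WWWKWWW
WWWWWWW
WWWWGWW
After op 5 paint(4,1,G):
WWWWWWW
WGWWWWW
WWWWWWW
WWWKWWW
WGWWWWW
WWWWGWW
After op 6 paint(1,6,G):
WWWWWWW
WGWWWWG
WWWWWWW
WWWKWWW
WGWWWWW
WWWWGWW
After op 7 paint(5,6,K):
WWWWWWW
WGWWWWG
WWWWWWW
WWWKWWW
WGWWWWW
WWWWGWK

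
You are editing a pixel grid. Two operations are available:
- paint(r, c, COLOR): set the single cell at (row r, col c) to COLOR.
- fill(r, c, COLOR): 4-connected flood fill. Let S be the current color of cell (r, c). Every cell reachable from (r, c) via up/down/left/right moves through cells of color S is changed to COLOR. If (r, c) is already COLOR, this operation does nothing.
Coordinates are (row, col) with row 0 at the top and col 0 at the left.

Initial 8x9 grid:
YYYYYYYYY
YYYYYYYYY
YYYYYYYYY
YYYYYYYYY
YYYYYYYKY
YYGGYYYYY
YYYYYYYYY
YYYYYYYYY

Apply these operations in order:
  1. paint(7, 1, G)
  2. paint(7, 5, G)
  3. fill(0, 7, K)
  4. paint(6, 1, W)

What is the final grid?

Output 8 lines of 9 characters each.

Answer: KKKKKKKKK
KKKKKKKKK
KKKKKKKKK
KKKKKKKKK
KKKKKKKKK
KKGGKKKKK
KWKKKKKKK
KGKKKGKKK

Derivation:
After op 1 paint(7,1,G):
YYYYYYYYY
YYYYYYYYY
YYYYYYYYY
YYYYYYYYY
YYYYYYYKY
YYGGYYYYY
YYYYYYYYY
YGYYYYYYY
After op 2 paint(7,5,G):
YYYYYYYYY
YYYYYYYYY
YYYYYYYYY
YYYYYYYYY
YYYYYYYKY
YYGGYYYYY
YYYYYYYYY
YGYYYGYYY
After op 3 fill(0,7,K) [67 cells changed]:
KKKKKKKKK
KKKKKKKKK
KKKKKKKKK
KKKKKKKKK
KKKKKKKKK
KKGGKKKKK
KKKKKKKKK
KGKKKGKKK
After op 4 paint(6,1,W):
KKKKKKKKK
KKKKKKKKK
KKKKKKKKK
KKKKKKKKK
KKKKKKKKK
KKGGKKKKK
KWKKKKKKK
KGKKKGKKK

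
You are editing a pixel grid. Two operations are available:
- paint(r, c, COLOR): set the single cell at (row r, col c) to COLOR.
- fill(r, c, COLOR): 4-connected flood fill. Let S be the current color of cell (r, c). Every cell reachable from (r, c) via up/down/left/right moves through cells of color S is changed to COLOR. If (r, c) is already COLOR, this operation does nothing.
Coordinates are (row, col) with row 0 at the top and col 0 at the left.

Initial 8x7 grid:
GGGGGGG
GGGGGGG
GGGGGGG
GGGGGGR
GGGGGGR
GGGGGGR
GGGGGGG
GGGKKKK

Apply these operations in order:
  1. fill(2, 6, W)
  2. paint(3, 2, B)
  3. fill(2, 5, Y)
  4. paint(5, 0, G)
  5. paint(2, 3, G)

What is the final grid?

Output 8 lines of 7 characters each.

After op 1 fill(2,6,W) [49 cells changed]:
WWWWWWW
WWWWWWW
WWWWWWW
WWWWWWR
WWWWWWR
WWWWWWR
WWWWWWW
WWWKKKK
After op 2 paint(3,2,B):
WWWWWWW
WWWWWWW
WWWWWWW
WWBWWWR
WWWWWWR
WWWWWWR
WWWWWWW
WWWKKKK
After op 3 fill(2,5,Y) [48 cells changed]:
YYYYYYY
YYYYYYY
YYYYYYY
YYBYYYR
YYYYYYR
YYYYYYR
YYYYYYY
YYYKKKK
After op 4 paint(5,0,G):
YYYYYYY
YYYYYYY
YYYYYYY
YYBYYYR
YYYYYYR
GYYYYYR
YYYYYYY
YYYKKKK
After op 5 paint(2,3,G):
YYYYYYY
YYYYYYY
YYYGYYY
YYBYYYR
YYYYYYR
GYYYYYR
YYYYYYY
YYYKKKK

Answer: YYYYYYY
YYYYYYY
YYYGYYY
YYBYYYR
YYYYYYR
GYYYYYR
YYYYYYY
YYYKKKK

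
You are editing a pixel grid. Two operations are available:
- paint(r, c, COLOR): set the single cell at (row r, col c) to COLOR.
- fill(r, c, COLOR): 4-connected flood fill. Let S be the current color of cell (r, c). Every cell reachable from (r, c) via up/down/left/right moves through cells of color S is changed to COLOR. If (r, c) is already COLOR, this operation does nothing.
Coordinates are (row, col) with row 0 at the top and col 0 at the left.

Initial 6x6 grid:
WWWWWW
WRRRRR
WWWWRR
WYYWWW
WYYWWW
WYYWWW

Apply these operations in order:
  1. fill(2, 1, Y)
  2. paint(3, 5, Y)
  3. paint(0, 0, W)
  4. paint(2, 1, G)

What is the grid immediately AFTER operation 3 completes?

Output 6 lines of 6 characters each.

Answer: WYYYYY
YRRRRR
YYYYRR
YYYYYY
YYYYYY
YYYYYY

Derivation:
After op 1 fill(2,1,Y) [23 cells changed]:
YYYYYY
YRRRRR
YYYYRR
YYYYYY
YYYYYY
YYYYYY
After op 2 paint(3,5,Y):
YYYYYY
YRRRRR
YYYYRR
YYYYYY
YYYYYY
YYYYYY
After op 3 paint(0,0,W):
WYYYYY
YRRRRR
YYYYRR
YYYYYY
YYYYYY
YYYYYY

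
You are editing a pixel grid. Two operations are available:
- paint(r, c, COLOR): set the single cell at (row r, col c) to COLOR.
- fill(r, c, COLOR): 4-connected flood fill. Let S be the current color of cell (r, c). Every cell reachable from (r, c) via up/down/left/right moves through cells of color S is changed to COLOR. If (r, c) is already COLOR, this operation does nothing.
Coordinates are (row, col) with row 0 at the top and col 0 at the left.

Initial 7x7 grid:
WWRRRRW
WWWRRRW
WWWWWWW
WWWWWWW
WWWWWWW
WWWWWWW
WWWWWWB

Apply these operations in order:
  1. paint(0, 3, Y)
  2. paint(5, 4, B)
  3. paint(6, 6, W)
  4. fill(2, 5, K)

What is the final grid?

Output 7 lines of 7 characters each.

Answer: KKRYRRK
KKKRRRK
KKKKKKK
KKKKKKK
KKKKKKK
KKKKBKK
KKKKKKK

Derivation:
After op 1 paint(0,3,Y):
WWRYRRW
WWWRRRW
WWWWWWW
WWWWWWW
WWWWWWW
WWWWWWW
WWWWWWB
After op 2 paint(5,4,B):
WWRYRRW
WWWRRRW
WWWWWWW
WWWWWWW
WWWWWWW
WWWWBWW
WWWWWWB
After op 3 paint(6,6,W):
WWRYRRW
WWWRRRW
WWWWWWW
WWWWWWW
WWWWWWW
WWWWBWW
WWWWWWW
After op 4 fill(2,5,K) [41 cells changed]:
KKRYRRK
KKKRRRK
KKKKKKK
KKKKKKK
KKKKKKK
KKKKBKK
KKKKKKK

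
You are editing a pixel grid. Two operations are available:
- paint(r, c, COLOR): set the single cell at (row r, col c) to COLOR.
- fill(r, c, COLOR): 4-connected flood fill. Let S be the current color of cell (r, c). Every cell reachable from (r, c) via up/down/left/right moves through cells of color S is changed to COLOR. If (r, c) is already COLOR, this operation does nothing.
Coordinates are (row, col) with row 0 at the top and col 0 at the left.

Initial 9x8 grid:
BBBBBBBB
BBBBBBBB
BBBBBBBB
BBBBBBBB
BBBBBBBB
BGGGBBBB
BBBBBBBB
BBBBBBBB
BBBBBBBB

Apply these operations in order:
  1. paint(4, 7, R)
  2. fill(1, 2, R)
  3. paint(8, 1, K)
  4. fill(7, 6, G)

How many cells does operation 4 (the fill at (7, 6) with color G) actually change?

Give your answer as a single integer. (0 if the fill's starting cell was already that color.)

After op 1 paint(4,7,R):
BBBBBBBB
BBBBBBBB
BBBBBBBB
BBBBBBBB
BBBBBBBR
BGGGBBBB
BBBBBBBB
BBBBBBBB
BBBBBBBB
After op 2 fill(1,2,R) [68 cells changed]:
RRRRRRRR
RRRRRRRR
RRRRRRRR
RRRRRRRR
RRRRRRRR
RGGGRRRR
RRRRRRRR
RRRRRRRR
RRRRRRRR
After op 3 paint(8,1,K):
RRRRRRRR
RRRRRRRR
RRRRRRRR
RRRRRRRR
RRRRRRRR
RGGGRRRR
RRRRRRRR
RRRRRRRR
RKRRRRRR
After op 4 fill(7,6,G) [68 cells changed]:
GGGGGGGG
GGGGGGGG
GGGGGGGG
GGGGGGGG
GGGGGGGG
GGGGGGGG
GGGGGGGG
GGGGGGGG
GKGGGGGG

Answer: 68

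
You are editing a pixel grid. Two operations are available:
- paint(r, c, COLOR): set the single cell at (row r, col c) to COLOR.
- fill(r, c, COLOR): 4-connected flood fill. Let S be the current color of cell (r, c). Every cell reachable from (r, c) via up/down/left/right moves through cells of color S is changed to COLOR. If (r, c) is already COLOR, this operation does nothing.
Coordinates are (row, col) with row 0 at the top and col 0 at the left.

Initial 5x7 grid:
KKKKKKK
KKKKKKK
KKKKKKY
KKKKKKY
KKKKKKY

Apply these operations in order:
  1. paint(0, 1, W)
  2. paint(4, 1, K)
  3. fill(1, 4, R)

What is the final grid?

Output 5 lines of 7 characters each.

After op 1 paint(0,1,W):
KWKKKKK
KKKKKKK
KKKKKKY
KKKKKKY
KKKKKKY
After op 2 paint(4,1,K):
KWKKKKK
KKKKKKK
KKKKKKY
KKKKKKY
KKKKKKY
After op 3 fill(1,4,R) [31 cells changed]:
RWRRRRR
RRRRRRR
RRRRRRY
RRRRRRY
RRRRRRY

Answer: RWRRRRR
RRRRRRR
RRRRRRY
RRRRRRY
RRRRRRY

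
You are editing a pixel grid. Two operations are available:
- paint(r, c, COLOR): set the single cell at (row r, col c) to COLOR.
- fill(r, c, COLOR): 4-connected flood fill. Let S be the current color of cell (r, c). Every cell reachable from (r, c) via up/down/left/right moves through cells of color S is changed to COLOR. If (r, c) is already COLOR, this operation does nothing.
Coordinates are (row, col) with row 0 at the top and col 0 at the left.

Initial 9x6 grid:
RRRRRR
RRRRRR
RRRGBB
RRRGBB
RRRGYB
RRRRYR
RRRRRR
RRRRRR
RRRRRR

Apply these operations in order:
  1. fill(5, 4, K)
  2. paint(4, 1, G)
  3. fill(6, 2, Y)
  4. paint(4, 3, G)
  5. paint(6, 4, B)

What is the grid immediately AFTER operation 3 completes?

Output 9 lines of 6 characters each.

Answer: YYYYYY
YYYYYY
YYYGBB
YYYGBB
YGYGKB
YYYYKY
YYYYYY
YYYYYY
YYYYYY

Derivation:
After op 1 fill(5,4,K) [2 cells changed]:
RRRRRR
RRRRRR
RRRGBB
RRRGBB
RRRGKB
RRRRKR
RRRRRR
RRRRRR
RRRRRR
After op 2 paint(4,1,G):
RRRRRR
RRRRRR
RRRGBB
RRRGBB
RGRGKB
RRRRKR
RRRRRR
RRRRRR
RRRRRR
After op 3 fill(6,2,Y) [43 cells changed]:
YYYYYY
YYYYYY
YYYGBB
YYYGBB
YGYGKB
YYYYKY
YYYYYY
YYYYYY
YYYYYY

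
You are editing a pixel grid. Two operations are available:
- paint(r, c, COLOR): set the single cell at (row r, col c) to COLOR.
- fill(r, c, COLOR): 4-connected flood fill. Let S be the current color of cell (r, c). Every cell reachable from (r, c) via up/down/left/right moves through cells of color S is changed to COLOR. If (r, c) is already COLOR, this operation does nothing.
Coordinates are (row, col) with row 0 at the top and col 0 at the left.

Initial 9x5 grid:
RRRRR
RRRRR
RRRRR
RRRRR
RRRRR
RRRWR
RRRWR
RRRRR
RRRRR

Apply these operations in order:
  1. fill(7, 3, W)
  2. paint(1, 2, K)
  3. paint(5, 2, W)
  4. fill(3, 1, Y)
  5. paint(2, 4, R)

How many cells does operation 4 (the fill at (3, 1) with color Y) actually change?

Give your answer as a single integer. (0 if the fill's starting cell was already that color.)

After op 1 fill(7,3,W) [43 cells changed]:
WWWWW
WWWWW
WWWWW
WWWWW
WWWWW
WWWWW
WWWWW
WWWWW
WWWWW
After op 2 paint(1,2,K):
WWWWW
WWKWW
WWWWW
WWWWW
WWWWW
WWWWW
WWWWW
WWWWW
WWWWW
After op 3 paint(5,2,W):
WWWWW
WWKWW
WWWWW
WWWWW
WWWWW
WWWWW
WWWWW
WWWWW
WWWWW
After op 4 fill(3,1,Y) [44 cells changed]:
YYYYY
YYKYY
YYYYY
YYYYY
YYYYY
YYYYY
YYYYY
YYYYY
YYYYY

Answer: 44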